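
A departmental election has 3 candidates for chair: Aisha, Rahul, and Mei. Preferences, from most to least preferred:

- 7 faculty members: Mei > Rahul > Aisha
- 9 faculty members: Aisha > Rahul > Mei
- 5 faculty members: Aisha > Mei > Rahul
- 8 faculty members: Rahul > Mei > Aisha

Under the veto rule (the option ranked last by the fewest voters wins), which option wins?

Last-place votes: Aisha 15, Rahul 5, Mei 9.
Rahul is ranked last by the fewest voters, so Rahul wins.

Rahul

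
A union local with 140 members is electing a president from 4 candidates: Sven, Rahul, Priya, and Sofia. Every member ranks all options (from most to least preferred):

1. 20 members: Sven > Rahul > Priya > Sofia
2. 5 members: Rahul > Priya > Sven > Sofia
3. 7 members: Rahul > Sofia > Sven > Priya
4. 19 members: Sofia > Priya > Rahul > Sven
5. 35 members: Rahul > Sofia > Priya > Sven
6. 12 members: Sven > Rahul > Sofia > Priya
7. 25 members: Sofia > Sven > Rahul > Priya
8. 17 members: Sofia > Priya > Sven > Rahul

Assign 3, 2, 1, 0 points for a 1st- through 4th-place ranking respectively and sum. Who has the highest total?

Sofia

Sven: 20·3 + 5·1 + 7·1 + 19·0 + 35·0 + 12·3 + 25·2 + 17·1 = 175
Rahul: 20·2 + 5·3 + 7·3 + 19·1 + 35·3 + 12·2 + 25·1 + 17·0 = 249
Priya: 20·1 + 5·2 + 7·0 + 19·2 + 35·1 + 12·0 + 25·0 + 17·2 = 137
Sofia: 20·0 + 5·0 + 7·2 + 19·3 + 35·2 + 12·1 + 25·3 + 17·3 = 279
Sofia has the highest Borda score (279).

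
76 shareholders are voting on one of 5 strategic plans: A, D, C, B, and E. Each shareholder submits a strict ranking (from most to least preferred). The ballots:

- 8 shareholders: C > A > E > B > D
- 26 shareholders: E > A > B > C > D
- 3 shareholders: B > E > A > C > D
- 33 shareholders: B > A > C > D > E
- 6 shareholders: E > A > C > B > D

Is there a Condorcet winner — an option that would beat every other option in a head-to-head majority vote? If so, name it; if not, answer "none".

A

A vs D: 76–0 for A.
A vs C: 68–8 for A.
A vs B: 40–36 for A.
A vs E: 41–35 for A.
A beats every other option head-to-head.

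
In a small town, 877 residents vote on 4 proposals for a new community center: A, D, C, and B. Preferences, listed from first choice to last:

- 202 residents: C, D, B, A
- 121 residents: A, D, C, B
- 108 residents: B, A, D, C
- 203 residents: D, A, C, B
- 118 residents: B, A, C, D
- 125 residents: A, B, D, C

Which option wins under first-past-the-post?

First-place votes: A 246, D 203, C 202, B 226.
A has the most first-place votes.

A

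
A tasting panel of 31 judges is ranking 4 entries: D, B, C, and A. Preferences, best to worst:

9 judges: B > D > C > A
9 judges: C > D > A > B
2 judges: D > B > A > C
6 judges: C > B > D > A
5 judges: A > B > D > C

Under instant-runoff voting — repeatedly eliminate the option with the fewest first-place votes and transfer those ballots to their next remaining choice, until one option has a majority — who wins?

B

Round 1: D 2, B 9, C 15, A 5. Eliminate D.
Round 2: B 11, C 15, A 5. Eliminate A.
Round 3: B 16, C 15. B has a majority.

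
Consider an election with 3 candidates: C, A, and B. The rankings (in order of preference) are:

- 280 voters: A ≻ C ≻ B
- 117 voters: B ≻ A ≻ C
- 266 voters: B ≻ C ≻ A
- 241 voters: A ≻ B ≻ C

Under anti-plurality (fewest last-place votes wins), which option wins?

Last-place votes: C 358, A 266, B 280.
A is ranked last by the fewest voters, so A wins.

A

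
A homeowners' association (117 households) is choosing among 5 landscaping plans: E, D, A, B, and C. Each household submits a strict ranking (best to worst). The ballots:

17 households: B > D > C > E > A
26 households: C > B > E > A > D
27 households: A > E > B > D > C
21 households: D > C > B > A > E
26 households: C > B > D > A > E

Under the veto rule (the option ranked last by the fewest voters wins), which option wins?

Last-place votes: E 47, D 26, A 17, B 0, C 27.
B is ranked last by the fewest voters, so B wins.

B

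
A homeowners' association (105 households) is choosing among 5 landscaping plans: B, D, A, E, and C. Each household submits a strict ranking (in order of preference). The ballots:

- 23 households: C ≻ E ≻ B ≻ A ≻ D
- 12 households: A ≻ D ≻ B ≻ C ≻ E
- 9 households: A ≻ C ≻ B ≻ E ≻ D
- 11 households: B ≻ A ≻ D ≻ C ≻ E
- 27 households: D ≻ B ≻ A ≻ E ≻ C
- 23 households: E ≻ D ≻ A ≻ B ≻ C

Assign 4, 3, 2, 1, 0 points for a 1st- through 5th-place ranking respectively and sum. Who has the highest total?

B: 23·2 + 12·2 + 9·2 + 11·4 + 27·3 + 23·1 = 236
D: 23·0 + 12·3 + 9·0 + 11·2 + 27·4 + 23·3 = 235
A: 23·1 + 12·4 + 9·4 + 11·3 + 27·2 + 23·2 = 240
E: 23·3 + 12·0 + 9·1 + 11·0 + 27·1 + 23·4 = 197
C: 23·4 + 12·1 + 9·3 + 11·1 + 27·0 + 23·0 = 142
A has the highest Borda score (240).

A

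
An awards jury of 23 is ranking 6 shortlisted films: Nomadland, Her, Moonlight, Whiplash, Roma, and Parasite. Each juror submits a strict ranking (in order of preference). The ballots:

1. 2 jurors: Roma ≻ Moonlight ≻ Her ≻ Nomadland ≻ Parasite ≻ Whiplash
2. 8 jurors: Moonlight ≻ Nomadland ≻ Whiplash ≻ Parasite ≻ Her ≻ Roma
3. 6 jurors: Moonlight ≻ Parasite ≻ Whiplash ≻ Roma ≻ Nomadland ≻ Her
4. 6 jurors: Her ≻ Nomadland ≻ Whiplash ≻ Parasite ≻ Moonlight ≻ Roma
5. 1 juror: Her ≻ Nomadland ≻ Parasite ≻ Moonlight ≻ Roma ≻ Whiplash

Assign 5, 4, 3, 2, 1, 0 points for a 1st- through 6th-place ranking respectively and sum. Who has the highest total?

Moonlight

Nomadland: 2·2 + 8·4 + 6·1 + 6·4 + 1·4 = 70
Her: 2·3 + 8·1 + 6·0 + 6·5 + 1·5 = 49
Moonlight: 2·4 + 8·5 + 6·5 + 6·1 + 1·2 = 86
Whiplash: 2·0 + 8·3 + 6·3 + 6·3 + 1·0 = 60
Roma: 2·5 + 8·0 + 6·2 + 6·0 + 1·1 = 23
Parasite: 2·1 + 8·2 + 6·4 + 6·2 + 1·3 = 57
Moonlight has the highest Borda score (86).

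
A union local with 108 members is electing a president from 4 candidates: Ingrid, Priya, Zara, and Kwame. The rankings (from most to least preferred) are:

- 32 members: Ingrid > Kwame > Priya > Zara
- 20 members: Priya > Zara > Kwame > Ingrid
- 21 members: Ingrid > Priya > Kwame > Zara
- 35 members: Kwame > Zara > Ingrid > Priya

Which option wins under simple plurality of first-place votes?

Ingrid

First-place votes: Ingrid 53, Priya 20, Zara 0, Kwame 35.
Ingrid has the most first-place votes.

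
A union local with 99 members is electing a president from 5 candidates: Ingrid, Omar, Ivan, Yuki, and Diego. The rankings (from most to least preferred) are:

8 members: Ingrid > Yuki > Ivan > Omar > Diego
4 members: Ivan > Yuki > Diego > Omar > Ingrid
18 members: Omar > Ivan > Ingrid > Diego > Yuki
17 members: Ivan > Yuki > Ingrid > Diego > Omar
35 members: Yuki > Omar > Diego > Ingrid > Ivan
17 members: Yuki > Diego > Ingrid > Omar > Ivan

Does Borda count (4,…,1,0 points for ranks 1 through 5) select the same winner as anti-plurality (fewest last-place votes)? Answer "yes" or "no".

no

Borda — scores: Ingrid 171, Omar 206, Ivan 154, Yuki 295, Diego 164. Winner: Yuki.
Anti-plurality — last-place votes: Ingrid 4, Omar 17, Ivan 52, Yuki 18, Diego 8. Winner: Ingrid.
The two methods disagree.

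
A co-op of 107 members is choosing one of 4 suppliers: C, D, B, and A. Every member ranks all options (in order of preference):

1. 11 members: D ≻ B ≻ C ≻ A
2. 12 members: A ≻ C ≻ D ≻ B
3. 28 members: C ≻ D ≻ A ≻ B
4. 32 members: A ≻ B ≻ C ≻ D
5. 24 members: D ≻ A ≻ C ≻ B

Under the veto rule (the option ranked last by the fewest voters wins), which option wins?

C

Last-place votes: C 0, D 32, B 64, A 11.
C is ranked last by the fewest voters, so C wins.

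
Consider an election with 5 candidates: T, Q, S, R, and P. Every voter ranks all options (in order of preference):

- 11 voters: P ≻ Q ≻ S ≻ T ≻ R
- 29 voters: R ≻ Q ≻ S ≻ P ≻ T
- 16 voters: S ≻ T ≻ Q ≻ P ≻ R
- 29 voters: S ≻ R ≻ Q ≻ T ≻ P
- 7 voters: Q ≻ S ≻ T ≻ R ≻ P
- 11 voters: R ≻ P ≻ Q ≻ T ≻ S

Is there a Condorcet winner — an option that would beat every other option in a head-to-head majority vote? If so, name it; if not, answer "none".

none

Checking pairwise contests:
Q beats T 87–16.
R beats Q 69–34.
Q beats S 58–45.
S beats R 63–40.
T beats P 52–51.
Every option loses at least one head-to-head, so there is no Condorcet winner.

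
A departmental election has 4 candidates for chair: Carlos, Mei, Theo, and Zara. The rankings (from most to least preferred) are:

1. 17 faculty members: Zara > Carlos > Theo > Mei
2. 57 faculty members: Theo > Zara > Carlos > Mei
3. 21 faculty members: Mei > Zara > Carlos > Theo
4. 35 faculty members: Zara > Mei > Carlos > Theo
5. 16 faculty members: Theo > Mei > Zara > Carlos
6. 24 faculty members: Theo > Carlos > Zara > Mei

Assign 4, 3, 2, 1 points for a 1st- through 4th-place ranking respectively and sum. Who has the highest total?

Zara

Carlos: 17·3 + 57·2 + 21·2 + 35·2 + 16·1 + 24·3 = 365
Mei: 17·1 + 57·1 + 21·4 + 35·3 + 16·3 + 24·1 = 335
Theo: 17·2 + 57·4 + 21·1 + 35·1 + 16·4 + 24·4 = 478
Zara: 17·4 + 57·3 + 21·3 + 35·4 + 16·2 + 24·2 = 522
Zara has the highest Borda score (522).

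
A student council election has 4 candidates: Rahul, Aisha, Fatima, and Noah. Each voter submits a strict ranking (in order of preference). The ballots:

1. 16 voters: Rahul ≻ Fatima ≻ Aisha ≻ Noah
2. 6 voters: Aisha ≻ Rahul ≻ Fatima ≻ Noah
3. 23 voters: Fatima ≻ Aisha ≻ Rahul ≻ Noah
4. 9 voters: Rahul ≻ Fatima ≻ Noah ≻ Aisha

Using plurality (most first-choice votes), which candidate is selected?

Rahul

First-place votes: Rahul 25, Aisha 6, Fatima 23, Noah 0.
Rahul has the most first-place votes.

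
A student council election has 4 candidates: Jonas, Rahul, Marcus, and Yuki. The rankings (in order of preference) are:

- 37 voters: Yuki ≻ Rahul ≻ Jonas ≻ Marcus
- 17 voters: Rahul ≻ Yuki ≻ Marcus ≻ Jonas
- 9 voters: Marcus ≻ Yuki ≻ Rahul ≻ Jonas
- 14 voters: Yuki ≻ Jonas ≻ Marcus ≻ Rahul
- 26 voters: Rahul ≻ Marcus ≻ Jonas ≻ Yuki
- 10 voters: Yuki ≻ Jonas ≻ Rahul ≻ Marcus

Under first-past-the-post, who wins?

First-place votes: Jonas 0, Rahul 43, Marcus 9, Yuki 61.
Yuki has the most first-place votes.

Yuki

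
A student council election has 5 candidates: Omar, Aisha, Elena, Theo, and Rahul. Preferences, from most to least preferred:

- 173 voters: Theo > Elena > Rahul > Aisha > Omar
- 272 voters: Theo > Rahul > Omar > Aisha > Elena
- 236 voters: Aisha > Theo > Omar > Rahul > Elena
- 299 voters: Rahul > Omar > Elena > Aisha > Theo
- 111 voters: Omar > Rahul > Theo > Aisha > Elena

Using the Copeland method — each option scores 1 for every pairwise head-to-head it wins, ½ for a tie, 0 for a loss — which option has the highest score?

Theo

Omar: beats Aisha and Elena; loses to Theo and Rahul → score 2.
Aisha: beats Elena; loses to Omar, Theo, and Rahul → score 1.
Elena: loses to Omar, Aisha, Theo, and Rahul → score 0.
Theo: beats Omar, Aisha, Elena, and Rahul → score 4.
Rahul: beats Omar, Aisha, and Elena; loses to Theo → score 3.
Theo has the best pairwise record.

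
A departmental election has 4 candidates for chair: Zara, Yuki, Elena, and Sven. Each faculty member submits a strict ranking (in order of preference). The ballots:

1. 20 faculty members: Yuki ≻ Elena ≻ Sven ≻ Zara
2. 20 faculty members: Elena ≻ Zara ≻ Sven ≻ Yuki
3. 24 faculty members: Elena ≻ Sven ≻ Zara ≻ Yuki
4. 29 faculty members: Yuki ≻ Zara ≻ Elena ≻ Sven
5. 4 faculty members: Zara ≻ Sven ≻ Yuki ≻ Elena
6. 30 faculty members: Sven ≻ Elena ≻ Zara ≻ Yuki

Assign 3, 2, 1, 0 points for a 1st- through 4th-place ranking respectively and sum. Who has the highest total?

Elena

Zara: 20·0 + 20·2 + 24·1 + 29·2 + 4·3 + 30·1 = 164
Yuki: 20·3 + 20·0 + 24·0 + 29·3 + 4·1 + 30·0 = 151
Elena: 20·2 + 20·3 + 24·3 + 29·1 + 4·0 + 30·2 = 261
Sven: 20·1 + 20·1 + 24·2 + 29·0 + 4·2 + 30·3 = 186
Elena has the highest Borda score (261).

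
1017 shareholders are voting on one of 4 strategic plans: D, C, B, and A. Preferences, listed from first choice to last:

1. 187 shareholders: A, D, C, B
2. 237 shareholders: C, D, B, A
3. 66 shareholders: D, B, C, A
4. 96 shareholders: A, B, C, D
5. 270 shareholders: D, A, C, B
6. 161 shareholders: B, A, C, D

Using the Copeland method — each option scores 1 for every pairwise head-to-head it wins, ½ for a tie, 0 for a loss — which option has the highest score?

D: beats C, B, and A → score 3.
C: beats B; loses to D and A → score 1.
B: loses to D, C, and A → score 0.
A: beats C and B; loses to D → score 2.
D has the best pairwise record.

D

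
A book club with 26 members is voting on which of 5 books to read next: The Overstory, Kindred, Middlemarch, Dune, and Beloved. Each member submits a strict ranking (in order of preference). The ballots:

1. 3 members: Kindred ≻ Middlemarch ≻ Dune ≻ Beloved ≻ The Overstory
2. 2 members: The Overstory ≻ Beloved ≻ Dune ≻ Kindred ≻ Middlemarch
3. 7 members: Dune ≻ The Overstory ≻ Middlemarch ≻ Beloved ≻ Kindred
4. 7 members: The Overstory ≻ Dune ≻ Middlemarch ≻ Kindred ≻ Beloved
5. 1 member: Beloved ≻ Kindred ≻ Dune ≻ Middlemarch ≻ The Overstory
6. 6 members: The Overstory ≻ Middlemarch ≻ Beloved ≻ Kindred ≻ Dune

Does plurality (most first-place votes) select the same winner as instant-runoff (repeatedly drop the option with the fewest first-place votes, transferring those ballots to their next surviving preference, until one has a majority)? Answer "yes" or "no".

Plurality — first-place votes: The Overstory 15, Kindred 3, Middlemarch 0, Dune 7, Beloved 1. Winner: The Overstory.
Instant-runoff — R1 The Overstory 15, Kindred 3, Middlemarch 0, Dune 7, Beloved 1 (The Overstory winner). Winner: The Overstory.
The two methods agree.

yes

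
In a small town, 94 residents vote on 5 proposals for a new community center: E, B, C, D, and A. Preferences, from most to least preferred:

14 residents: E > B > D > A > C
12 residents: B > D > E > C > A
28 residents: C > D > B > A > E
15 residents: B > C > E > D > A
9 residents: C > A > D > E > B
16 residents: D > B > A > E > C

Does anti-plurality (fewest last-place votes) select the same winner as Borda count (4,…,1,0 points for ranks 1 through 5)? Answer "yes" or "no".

no

Anti-plurality — last-place votes: E 28, B 9, C 30, D 0, A 27. Winner: D.
Borda — scores: E 135, B 254, C 205, D 245, A 101. Winner: B.
The two methods disagree.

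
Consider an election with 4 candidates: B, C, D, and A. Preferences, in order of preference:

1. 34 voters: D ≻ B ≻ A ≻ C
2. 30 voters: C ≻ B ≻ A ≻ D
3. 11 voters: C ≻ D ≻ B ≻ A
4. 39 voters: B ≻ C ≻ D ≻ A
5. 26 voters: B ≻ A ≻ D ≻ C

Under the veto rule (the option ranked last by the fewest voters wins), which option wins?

Last-place votes: B 0, C 60, D 30, A 50.
B is ranked last by the fewest voters, so B wins.

B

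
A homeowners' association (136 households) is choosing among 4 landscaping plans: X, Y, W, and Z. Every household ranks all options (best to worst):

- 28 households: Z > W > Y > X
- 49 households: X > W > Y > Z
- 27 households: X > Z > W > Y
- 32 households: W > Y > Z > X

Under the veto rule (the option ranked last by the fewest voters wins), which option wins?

W

Last-place votes: X 60, Y 27, W 0, Z 49.
W is ranked last by the fewest voters, so W wins.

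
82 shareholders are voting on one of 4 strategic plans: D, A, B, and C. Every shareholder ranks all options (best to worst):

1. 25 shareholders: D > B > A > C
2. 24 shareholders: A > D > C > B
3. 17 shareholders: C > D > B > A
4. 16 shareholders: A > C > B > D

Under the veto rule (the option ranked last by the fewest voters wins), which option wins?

Last-place votes: D 16, A 17, B 24, C 25.
D is ranked last by the fewest voters, so D wins.

D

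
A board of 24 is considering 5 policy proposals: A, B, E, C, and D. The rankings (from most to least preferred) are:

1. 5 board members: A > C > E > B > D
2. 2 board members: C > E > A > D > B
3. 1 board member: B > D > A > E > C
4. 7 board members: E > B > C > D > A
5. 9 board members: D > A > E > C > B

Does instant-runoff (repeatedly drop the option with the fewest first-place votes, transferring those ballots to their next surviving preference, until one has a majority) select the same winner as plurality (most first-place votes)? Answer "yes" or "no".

Instant-runoff — R1 A 5, B 1, E 7, C 2, D 9 (B out); R2 A 5, E 7, C 2, D 10 (C out); R3 A 5, E 9, D 10 (A out); R4 E 14, D 10 (E winner). Winner: E.
Plurality — first-place votes: A 5, B 1, E 7, C 2, D 9. Winner: D.
The two methods disagree.

no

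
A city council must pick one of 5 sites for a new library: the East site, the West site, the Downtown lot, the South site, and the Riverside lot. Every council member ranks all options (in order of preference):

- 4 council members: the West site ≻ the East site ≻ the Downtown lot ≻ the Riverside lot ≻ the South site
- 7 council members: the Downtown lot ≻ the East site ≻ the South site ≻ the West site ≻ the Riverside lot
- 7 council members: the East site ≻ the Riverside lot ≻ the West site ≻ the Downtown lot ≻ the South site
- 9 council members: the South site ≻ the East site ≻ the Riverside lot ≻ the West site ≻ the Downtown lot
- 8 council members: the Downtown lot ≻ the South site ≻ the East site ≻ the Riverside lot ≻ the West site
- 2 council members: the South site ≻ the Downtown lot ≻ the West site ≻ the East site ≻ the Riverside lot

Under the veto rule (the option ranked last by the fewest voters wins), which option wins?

the East site

Last-place votes: the East site 0, the West site 8, the Downtown lot 9, the South site 11, the Riverside lot 9.
the East site is ranked last by the fewest voters, so the East site wins.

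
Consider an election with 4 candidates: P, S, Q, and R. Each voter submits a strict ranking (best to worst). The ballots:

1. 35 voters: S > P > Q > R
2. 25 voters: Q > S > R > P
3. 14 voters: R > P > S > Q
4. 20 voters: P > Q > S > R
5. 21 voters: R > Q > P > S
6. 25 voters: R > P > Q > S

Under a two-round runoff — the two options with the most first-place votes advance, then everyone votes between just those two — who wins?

S

Round 1 first-place votes: P 20, S 35, Q 25, R 60.
R and S advance.
Runoff: R is preferred to S by 60 voters; S by 80.
S wins the runoff.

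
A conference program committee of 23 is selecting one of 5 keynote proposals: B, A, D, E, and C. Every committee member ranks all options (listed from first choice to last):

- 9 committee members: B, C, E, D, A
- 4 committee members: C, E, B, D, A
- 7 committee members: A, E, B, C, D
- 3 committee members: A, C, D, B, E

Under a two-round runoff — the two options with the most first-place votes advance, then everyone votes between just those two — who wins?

B

Round 1 first-place votes: B 9, A 10, D 0, E 0, C 4.
A and B advance.
Runoff: A is preferred to B by 10 voters; B by 13.
B wins the runoff.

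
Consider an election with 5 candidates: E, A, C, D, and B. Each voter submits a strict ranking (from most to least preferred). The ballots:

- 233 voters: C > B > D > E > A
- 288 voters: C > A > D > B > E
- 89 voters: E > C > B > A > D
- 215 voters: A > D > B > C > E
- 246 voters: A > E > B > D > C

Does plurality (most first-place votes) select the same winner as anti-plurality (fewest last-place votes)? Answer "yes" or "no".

Plurality — first-place votes: E 89, A 461, C 521, D 0, B 0. Winner: C.
Anti-plurality — last-place votes: E 503, A 233, C 246, D 89, B 0. Winner: B.
The two methods disagree.

no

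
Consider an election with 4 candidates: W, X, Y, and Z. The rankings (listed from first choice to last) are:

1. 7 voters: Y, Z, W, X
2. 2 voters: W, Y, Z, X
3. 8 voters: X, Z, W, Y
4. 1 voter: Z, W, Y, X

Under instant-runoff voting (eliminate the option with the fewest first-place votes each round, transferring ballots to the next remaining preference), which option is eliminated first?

Z

Round 1: W 2, X 8, Y 7, Z 1. Eliminate Z.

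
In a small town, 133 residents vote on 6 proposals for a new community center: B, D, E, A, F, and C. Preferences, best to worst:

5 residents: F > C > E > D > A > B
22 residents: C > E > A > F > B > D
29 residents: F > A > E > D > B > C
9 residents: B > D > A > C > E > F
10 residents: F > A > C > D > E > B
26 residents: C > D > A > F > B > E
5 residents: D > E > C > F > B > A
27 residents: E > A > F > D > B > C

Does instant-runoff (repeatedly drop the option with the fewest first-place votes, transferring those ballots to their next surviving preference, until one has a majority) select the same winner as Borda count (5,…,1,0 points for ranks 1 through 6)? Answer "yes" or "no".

Instant-runoff — R1 B 9, D 5, E 27, A 0, F 44, C 48 (A out); R2 B 9, D 5, E 27, F 44, C 48 (D out); R3 B 9, E 32, F 44, C 48 (B out); R4 E 32, F 44, C 57 (E out); R5 F 71, C 62 (F winner). Winner: F.
Borda — scores: B 154, D 307, E 364, A 440, F 407, C 323. Winner: A.
The two methods disagree.

no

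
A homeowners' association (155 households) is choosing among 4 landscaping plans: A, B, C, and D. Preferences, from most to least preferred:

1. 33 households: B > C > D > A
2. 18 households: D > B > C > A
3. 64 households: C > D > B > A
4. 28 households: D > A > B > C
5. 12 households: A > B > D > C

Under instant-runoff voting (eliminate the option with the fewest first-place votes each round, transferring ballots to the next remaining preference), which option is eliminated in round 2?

Round 1: A 12, B 33, C 64, D 46. Eliminate A.
Round 2: B 45, C 64, D 46. Eliminate B.

B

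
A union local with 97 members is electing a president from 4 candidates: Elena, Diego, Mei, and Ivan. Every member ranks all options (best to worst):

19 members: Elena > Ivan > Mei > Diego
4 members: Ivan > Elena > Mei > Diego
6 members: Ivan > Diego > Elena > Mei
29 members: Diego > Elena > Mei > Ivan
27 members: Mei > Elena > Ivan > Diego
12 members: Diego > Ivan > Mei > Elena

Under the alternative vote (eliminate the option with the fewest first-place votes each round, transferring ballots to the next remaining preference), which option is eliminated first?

Ivan

Round 1: Elena 19, Diego 41, Mei 27, Ivan 10. Eliminate Ivan.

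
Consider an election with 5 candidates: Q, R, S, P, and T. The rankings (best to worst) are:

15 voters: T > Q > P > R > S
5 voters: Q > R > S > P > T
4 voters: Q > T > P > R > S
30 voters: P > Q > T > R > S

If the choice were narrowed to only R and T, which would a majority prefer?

T

Voters preferring R to T: 5; preferring T to R: 49.
T wins the head-to-head.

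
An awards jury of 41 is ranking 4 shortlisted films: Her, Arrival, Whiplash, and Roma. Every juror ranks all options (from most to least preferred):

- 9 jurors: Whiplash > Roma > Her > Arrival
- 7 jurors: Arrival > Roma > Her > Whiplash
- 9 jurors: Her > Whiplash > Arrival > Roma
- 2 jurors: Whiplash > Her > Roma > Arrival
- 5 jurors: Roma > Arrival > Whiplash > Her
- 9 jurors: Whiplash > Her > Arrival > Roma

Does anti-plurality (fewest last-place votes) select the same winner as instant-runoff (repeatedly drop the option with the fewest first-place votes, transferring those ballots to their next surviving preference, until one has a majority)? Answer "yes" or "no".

Anti-plurality — last-place votes: Her 5, Arrival 11, Whiplash 7, Roma 18. Winner: Her.
Instant-runoff — R1 Her 9, Arrival 7, Whiplash 20, Roma 5 (Roma out); R2 Her 9, Arrival 12, Whiplash 20 (Her out); R3 Arrival 12, Whiplash 29 (Whiplash winner). Winner: Whiplash.
The two methods disagree.

no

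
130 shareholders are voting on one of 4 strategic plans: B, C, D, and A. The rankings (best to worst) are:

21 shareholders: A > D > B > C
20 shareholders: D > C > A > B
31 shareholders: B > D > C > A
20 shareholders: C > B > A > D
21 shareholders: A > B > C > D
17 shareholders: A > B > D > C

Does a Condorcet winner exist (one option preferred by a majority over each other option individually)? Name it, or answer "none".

none

Checking pairwise contests:
A beats B 79–51.
B beats C 90–40.
B beats D 89–41.
C beats A 71–59.
Every option loses at least one head-to-head, so there is no Condorcet winner.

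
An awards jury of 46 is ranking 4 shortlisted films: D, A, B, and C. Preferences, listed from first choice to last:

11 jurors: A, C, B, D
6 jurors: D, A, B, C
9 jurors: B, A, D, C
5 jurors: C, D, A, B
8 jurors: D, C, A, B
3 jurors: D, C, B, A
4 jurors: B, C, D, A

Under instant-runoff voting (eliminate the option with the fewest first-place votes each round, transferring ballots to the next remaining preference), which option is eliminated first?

Round 1: D 17, A 11, B 13, C 5. Eliminate C.

C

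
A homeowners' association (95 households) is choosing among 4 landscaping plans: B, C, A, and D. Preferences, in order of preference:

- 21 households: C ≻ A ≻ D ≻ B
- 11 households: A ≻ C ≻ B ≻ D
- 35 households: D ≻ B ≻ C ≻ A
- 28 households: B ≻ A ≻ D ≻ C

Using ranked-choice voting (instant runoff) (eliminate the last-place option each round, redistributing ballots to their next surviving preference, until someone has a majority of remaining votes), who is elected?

Round 1: B 28, C 21, A 11, D 35. Eliminate A.
Round 2: B 28, C 32, D 35. Eliminate B.
Round 3: C 32, D 63. D has a majority.

D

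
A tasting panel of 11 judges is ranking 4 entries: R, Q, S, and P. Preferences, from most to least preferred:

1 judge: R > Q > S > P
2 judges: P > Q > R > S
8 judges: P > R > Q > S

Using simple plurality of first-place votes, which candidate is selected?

First-place votes: R 1, Q 0, S 0, P 10.
P has the most first-place votes.

P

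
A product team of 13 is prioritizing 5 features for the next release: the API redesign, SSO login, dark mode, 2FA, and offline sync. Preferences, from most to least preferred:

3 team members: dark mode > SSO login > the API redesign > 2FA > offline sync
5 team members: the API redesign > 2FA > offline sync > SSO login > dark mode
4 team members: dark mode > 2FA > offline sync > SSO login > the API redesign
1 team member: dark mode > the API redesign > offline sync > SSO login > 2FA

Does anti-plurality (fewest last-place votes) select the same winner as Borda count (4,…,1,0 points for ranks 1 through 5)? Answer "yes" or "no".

Anti-plurality — last-place votes: the API redesign 4, SSO login 0, dark mode 5, 2FA 1, offline sync 3. Winner: SSO login.
Borda — scores: the API redesign 29, SSO login 19, dark mode 32, 2FA 30, offline sync 20. Winner: dark mode.
The two methods disagree.

no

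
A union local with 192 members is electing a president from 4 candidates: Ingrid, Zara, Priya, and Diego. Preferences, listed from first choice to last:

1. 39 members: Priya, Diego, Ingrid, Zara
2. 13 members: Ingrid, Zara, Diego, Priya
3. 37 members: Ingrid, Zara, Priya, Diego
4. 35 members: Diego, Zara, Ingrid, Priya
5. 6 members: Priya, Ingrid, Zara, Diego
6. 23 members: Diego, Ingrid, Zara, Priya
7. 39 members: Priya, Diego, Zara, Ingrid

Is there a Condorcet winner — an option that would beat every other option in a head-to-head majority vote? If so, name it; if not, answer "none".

Checking pairwise contests:
Diego beats Ingrid 136–56.
Ingrid beats Zara 118–74.
Ingrid beats Priya 108–84.
Priya beats Diego 121–71.
Every option loses at least one head-to-head, so there is no Condorcet winner.

none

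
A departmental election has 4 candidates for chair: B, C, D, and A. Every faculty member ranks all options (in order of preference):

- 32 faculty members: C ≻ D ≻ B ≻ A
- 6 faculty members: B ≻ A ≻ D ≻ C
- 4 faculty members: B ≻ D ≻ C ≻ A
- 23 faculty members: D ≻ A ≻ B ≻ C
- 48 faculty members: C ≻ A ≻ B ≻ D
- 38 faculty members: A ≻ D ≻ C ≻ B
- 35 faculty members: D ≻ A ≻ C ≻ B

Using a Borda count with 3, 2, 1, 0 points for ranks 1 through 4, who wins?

A

B: 32·1 + 6·3 + 4·3 + 23·1 + 48·1 + 38·0 + 35·0 = 133
C: 32·3 + 6·0 + 4·1 + 23·0 + 48·3 + 38·1 + 35·1 = 317
D: 32·2 + 6·1 + 4·2 + 23·3 + 48·0 + 38·2 + 35·3 = 328
A: 32·0 + 6·2 + 4·0 + 23·2 + 48·2 + 38·3 + 35·2 = 338
A has the highest Borda score (338).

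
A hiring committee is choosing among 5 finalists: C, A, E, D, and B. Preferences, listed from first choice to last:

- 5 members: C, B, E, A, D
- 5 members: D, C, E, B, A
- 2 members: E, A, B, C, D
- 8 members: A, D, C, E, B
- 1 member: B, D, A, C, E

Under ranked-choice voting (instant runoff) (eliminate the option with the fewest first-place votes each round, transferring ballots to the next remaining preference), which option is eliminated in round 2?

Round 1: C 5, A 8, E 2, D 5, B 1. Eliminate B.
Round 2: C 5, A 8, E 2, D 6. Eliminate E.

E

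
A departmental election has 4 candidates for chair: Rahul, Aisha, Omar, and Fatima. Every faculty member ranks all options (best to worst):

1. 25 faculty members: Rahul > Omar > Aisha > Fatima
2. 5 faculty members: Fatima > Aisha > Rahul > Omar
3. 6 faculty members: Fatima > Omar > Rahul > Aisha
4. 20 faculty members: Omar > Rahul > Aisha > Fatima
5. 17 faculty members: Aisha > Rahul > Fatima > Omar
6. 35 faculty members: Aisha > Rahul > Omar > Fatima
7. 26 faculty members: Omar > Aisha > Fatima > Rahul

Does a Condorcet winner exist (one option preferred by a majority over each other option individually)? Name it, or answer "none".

none

Checking pairwise contests:
Aisha beats Rahul 83–51.
Omar beats Aisha 77–57.
Rahul beats Omar 82–52.
Rahul beats Fatima 97–37.
Every option loses at least one head-to-head, so there is no Condorcet winner.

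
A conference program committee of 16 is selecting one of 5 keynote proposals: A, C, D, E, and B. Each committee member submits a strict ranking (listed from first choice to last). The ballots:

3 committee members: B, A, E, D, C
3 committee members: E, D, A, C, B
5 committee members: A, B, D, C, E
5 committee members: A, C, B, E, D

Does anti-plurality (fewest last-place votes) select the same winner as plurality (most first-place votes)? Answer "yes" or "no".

yes

Anti-plurality — last-place votes: A 0, C 3, D 5, E 5, B 3. Winner: A.
Plurality — first-place votes: A 10, C 0, D 0, E 3, B 3. Winner: A.
The two methods agree.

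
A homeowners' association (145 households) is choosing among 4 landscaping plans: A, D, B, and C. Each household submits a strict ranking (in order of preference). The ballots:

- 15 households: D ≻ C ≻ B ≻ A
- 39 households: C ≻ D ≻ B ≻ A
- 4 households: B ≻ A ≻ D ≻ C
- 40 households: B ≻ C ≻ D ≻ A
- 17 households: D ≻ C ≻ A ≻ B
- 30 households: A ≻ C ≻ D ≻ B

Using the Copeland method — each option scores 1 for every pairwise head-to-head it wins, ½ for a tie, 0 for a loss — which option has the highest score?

C

A: loses to D, B, and C → score 0.
D: beats A and B; loses to C → score 2.
B: beats A; loses to D and C → score 1.
C: beats A, D, and B → score 3.
C has the best pairwise record.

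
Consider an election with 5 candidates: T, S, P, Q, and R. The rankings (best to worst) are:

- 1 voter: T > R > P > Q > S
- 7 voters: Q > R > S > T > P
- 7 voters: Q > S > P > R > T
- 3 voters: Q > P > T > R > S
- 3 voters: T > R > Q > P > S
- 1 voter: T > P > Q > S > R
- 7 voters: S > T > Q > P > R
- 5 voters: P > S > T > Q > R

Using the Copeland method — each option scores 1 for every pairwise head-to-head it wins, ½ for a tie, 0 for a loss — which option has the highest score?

Q

T: beats P and R; ties Q; loses to S → score 2.5.
S: beats T, P, and R; loses to Q → score 3.
P: beats R; loses to T, S, and Q → score 1.
Q: beats S, P, and R; ties T → score 3.5.
R: loses to T, S, P, and Q → score 0.
Q has the best pairwise record.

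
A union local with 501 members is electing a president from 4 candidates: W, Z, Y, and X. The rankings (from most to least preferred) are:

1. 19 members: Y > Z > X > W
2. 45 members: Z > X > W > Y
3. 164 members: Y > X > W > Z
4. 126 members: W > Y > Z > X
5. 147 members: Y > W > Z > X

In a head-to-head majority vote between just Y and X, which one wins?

Y

Voters preferring Y to X: 456; preferring X to Y: 45.
Y wins the head-to-head.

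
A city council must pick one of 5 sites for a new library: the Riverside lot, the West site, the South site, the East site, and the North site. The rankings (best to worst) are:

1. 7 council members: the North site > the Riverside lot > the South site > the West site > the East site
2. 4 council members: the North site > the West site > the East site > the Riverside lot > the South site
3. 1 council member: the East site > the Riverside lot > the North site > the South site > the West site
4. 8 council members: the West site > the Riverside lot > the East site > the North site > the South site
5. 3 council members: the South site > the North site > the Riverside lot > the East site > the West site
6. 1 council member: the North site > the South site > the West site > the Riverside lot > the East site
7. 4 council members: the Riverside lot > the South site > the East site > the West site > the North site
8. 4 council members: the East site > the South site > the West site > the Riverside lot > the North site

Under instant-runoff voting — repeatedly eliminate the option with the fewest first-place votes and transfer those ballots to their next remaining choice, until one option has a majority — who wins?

Round 1: the Riverside lot 4, the West site 8, the South site 3, the East site 5, the North site 12. Eliminate the South site.
Round 2: the Riverside lot 4, the West site 8, the East site 5, the North site 15. Eliminate the Riverside lot.
Round 3: the West site 8, the East site 9, the North site 15. Eliminate the West site.
Round 4: the East site 17, the North site 15. The East site has a majority.

the East site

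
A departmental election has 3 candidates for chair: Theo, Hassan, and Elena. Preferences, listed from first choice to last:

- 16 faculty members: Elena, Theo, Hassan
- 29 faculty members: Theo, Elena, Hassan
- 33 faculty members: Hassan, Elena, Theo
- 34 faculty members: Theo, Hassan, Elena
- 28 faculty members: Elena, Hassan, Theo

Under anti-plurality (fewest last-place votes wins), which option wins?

Elena

Last-place votes: Theo 61, Hassan 45, Elena 34.
Elena is ranked last by the fewest voters, so Elena wins.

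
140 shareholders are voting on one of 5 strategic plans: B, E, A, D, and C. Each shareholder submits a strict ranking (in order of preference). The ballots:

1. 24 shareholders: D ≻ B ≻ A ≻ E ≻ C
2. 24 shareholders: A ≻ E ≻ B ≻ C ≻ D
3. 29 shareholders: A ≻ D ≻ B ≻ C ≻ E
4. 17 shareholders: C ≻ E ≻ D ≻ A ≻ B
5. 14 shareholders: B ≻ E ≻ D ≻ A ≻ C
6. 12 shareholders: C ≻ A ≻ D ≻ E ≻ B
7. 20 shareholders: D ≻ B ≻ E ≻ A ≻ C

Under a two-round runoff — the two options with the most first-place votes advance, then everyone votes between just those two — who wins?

Round 1 first-place votes: B 14, E 0, A 53, D 44, C 29.
A and D advance.
Runoff: A is preferred to D by 65 voters; D by 75.
D wins the runoff.

D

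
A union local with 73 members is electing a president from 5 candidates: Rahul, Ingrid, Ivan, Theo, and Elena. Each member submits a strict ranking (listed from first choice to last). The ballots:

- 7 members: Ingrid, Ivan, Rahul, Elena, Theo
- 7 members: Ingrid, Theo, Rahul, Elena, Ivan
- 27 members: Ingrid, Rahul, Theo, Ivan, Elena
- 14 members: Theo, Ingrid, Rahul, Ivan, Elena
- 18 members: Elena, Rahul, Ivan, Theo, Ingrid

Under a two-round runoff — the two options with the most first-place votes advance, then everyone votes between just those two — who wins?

Round 1 first-place votes: Rahul 0, Ingrid 41, Ivan 0, Theo 14, Elena 18.
Ingrid and Elena advance.
Runoff: Ingrid is preferred to Elena by 55 voters; Elena by 18.
Ingrid wins the runoff.

Ingrid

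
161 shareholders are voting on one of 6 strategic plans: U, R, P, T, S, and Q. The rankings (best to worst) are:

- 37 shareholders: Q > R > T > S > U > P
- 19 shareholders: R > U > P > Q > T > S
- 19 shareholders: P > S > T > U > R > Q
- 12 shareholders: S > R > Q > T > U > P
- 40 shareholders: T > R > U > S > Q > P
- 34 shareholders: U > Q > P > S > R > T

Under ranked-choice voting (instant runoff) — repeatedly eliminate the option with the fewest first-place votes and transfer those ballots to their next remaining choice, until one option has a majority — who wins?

Round 1: U 34, R 19, P 19, T 40, S 12, Q 37. Eliminate S.
Round 2: U 34, R 31, P 19, T 40, Q 37. Eliminate P.
Round 3: U 34, R 31, T 59, Q 37. Eliminate R.
Round 4: U 53, T 59, Q 49. Eliminate Q.
Round 5: U 53, T 108. T has a majority.

T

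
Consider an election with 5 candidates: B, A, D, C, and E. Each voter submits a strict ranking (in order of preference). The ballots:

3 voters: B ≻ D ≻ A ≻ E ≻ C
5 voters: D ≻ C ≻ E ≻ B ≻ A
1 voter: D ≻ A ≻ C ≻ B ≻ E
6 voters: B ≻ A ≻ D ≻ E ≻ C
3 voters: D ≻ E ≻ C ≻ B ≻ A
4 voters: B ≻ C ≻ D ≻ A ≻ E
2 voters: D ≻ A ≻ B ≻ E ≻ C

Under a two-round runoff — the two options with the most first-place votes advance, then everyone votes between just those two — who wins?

Round 1 first-place votes: B 13, A 0, D 11, C 0, E 0.
B and D advance.
Runoff: B is preferred to D by 13 voters; D by 11.
B wins the runoff.

B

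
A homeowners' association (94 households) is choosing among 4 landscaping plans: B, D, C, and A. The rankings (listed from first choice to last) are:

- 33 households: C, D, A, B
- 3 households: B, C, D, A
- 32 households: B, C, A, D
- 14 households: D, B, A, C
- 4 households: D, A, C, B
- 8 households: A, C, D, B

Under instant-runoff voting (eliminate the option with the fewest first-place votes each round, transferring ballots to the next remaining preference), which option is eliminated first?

A

Round 1: B 35, D 18, C 33, A 8. Eliminate A.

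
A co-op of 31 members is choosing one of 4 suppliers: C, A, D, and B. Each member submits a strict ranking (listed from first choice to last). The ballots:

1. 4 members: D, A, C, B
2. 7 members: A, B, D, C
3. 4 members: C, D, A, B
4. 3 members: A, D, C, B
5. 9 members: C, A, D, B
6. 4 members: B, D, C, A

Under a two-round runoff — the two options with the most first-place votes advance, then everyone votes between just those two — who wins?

C

Round 1 first-place votes: C 13, A 10, D 4, B 4.
C and A advance.
Runoff: C is preferred to A by 17 voters; A by 14.
C wins the runoff.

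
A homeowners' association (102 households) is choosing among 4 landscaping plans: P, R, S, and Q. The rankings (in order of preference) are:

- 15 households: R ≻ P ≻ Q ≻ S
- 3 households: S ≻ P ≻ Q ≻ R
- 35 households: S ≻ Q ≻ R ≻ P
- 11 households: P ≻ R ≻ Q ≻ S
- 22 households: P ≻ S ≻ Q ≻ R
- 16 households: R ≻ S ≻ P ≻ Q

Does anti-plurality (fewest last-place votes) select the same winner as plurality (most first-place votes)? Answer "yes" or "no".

Anti-plurality — last-place votes: P 35, R 25, S 26, Q 16. Winner: Q.
Plurality — first-place votes: P 33, R 31, S 38, Q 0. Winner: S.
The two methods disagree.

no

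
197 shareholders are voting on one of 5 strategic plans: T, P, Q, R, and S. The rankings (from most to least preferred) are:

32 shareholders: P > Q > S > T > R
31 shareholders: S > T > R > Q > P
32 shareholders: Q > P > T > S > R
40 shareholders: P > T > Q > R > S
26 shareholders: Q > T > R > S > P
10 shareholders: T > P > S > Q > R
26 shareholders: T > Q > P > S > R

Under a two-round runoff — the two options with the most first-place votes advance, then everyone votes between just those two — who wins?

Round 1 first-place votes: T 36, P 72, Q 58, R 0, S 31.
P and Q advance.
Runoff: P is preferred to Q by 82 voters; Q by 115.
Q wins the runoff.

Q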